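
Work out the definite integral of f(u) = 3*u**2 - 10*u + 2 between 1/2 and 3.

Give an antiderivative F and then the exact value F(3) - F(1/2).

Antiderivative: F(u) = u*(u**2 - 5*u + 2); value = -95/8

Integrate term by term and add the pieces.
F(u) = u*(u**2 - 5*u + 2) is an antiderivative of f.
Check: d/du[u*(u**2 - 5*u + 2)] = 3*u**2 - 10*u + 2 = f(u).
F(3) = -12; F(1/2) = -1/8.
Integral = F(3) - F(1/2) = -95/8.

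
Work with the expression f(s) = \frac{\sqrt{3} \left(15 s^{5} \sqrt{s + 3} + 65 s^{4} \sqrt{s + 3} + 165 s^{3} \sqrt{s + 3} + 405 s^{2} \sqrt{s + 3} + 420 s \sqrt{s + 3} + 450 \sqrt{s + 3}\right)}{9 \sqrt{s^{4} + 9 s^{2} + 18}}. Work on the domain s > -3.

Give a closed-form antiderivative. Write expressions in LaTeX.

An antiderivative is F(s) = \frac{10 \left(s + 3\right)^{\frac{5}{2}} \sqrt{\frac{s^{4}}{3} + 3 s^{2} + 6}}{9}.

Recognize the product-rule pattern: f = u'v + uv' with u = \frac{10 \left(s + 3\right)^{\frac{5}{2}}}{9}, v = \sqrt{\frac{s^{4}}{3} + 3 s^{2} + 6}, so integration by parts undoes it.
Check: d/ds[\frac{10 \left(s + 3\right)^{\frac{5}{2}} \sqrt{\frac{s^{4}}{3} + 3 s^{2} + 6}}{9}] = \frac{\sqrt{3} \left(15 s^{5} \sqrt{s + 3} + 65 s^{4} \sqrt{s + 3} + 165 s^{3} \sqrt{s + 3} + 405 s^{2} \sqrt{s + 3} + 420 s \sqrt{s + 3} + 450 \sqrt{s + 3}\right)}{9 \sqrt{s^{4} + 9 s^{2} + 18}} = f(s).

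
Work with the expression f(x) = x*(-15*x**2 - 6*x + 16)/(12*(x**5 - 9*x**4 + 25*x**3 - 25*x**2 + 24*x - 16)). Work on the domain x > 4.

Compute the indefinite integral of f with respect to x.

F(x) = (9280*x*log(x - 4) - 2890*x*log(x - 1) - 3195*x*log(x**2 + 1) + 12078*x*atan(x) - 37120*log(x - 4) + 11560*log(x - 1) + 12780*log(x**2 + 1) - 48312*atan(x) + 202368)/(124848*x - 499392) + C

The denominator factors as 12*(x - 4)**2*(x - 1)*(x**2 + 1); partial fractions split f into directly integrable pieces: -(355*x - 671)/(6936*(x**2 + 1)) - 5/(216*(x - 1)) + 580/(7803*(x - 4)) - 248/(153*(x - 4)**2).
Check: d/dx[(9280*x*log(x - 4) - 2890*x*log(x - 1) - 3195*x*log(x**2 + 1) + 12078*x*atan(x) - 37120*log(x - 4) + 11560*log(x - 1) + 12780*log(x**2 + 1) - 48312*atan(x) + 202368)/(124848*x - 499392)] = (-15*x**3 - 6*x**2 + 16*x)/(12*x**5 - 108*x**4 + 300*x**3 - 300*x**2 + 288*x - 192), which equals f(x).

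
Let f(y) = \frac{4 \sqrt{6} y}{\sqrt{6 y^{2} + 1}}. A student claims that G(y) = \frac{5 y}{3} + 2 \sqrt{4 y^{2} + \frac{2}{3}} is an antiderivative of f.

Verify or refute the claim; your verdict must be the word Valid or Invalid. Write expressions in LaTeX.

d/dy[G] = \frac{12 \sqrt{6} y + 5 \sqrt{6 y^{2} + 1}}{3 \sqrt{6 y^{2} + 1}}
d/dy[G] - f(y) = \frac{5}{3} != 0.

Invalid: d/dy[G] - f = \frac{5}{3}, which is not 0.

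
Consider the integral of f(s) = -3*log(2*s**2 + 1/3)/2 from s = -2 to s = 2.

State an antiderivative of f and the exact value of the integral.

Antiderivative: F(s) = -3*s*log(2*s**2 + 1/3)/2 + 3*s - sqrt(6)*atan(sqrt(6)*s)/2; value = -6*log(25/3) - sqrt(6)*atan(2*sqrt(6)) + 12

Differentiate the proposed F(s) back; it has to land on f(s) exactly.
F(s) = -3*s*log(2*s**2 + 1/3)/2 + 3*s - sqrt(6)*atan(sqrt(6)*s)/2 is an antiderivative of f.
Check: d/ds[-3*s*log(2*s**2 + 1/3)/2 + 3*s - sqrt(6)*atan(sqrt(6)*s)/2] = -3*log(2*s**2 + 1/3)/2 = f(s).
F(2) = -3*log(25/3) - sqrt(6)*atan(2*sqrt(6))/2 + 6; F(-2) = -6 + sqrt(6)*atan(2*sqrt(6))/2 + 3*log(25/3).
Integral = F(2) - F(-2) = -6*log(25/3) - sqrt(6)*atan(2*sqrt(6)) + 12.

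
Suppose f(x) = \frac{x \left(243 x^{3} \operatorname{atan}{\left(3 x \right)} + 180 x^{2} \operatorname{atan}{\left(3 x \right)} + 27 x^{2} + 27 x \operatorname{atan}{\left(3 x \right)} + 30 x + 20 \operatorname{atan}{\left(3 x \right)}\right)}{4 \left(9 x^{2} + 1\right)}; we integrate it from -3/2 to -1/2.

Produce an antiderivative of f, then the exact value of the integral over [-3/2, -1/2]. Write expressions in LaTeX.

Recognize the product-rule pattern: f = u'v + uv' with u = \frac{9 x^{3}}{4} + \frac{5 x^{2}}{2}, v = \operatorname{atan}{\left(3 x \right)}, so integration by parts undoes it.
F(x) = \frac{x^{2} \left(9 x + 10\right) \operatorname{atan}{\left(3 x \right)}}{4} is an antiderivative of f.
Check: d/dx[\frac{x^{2} \left(9 x + 10\right) \operatorname{atan}{\left(3 x \right)}}{4}] = \frac{243 x^{4} \operatorname{atan}{\left(3 x \right)} + 180 x^{3} \operatorname{atan}{\left(3 x \right)} + 27 x^{3} + 27 x^{2} \operatorname{atan}{\left(3 x \right)} + 30 x^{2} + 20 x \operatorname{atan}{\left(3 x \right)}}{36 x^{2} + 4}, which equals f(x).
F(-1/2) = - \frac{11 \operatorname{atan}{\left(\frac{3}{2} \right)}}{32}; F(-3/2) = \frac{63 \operatorname{atan}{\left(\frac{9}{2} \right)}}{32}.
Integral = F(-1/2) - F(-3/2) = - \frac{63 \operatorname{atan}{\left(\frac{9}{2} \right)}}{32} - \frac{11 \operatorname{atan}{\left(\frac{3}{2} \right)}}{32}.

Antiderivative: F(x) = \frac{x^{2} \left(9 x + 10\right) \operatorname{atan}{\left(3 x \right)}}{4}; value = - \frac{63 \operatorname{atan}{\left(\frac{9}{2} \right)}}{32} - \frac{11 \operatorname{atan}{\left(\frac{3}{2} \right)}}{32}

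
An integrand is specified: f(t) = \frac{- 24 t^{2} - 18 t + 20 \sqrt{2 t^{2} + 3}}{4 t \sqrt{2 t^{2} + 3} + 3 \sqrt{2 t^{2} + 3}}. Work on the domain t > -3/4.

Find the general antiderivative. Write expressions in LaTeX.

For F(t) to be correct the identity F'(t) - f(t) = 0 must hold.
Check: d/dt[- 3 \sqrt{2 t^{2} + 3} + 5 \log{\left(4 t + 3 \right)}] = \frac{- 24 t^{2} - 18 t + 20 \sqrt{2 t^{2} + 3}}{4 t \sqrt{2 t^{2} + 3} + 3 \sqrt{2 t^{2} + 3}} = f(t).

F(t) = - 3 \sqrt{2 t^{2} + 3} + 5 \log{\left(4 t + 3 \right)} + C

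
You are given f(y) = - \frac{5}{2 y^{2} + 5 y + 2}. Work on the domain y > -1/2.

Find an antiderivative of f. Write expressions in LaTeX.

An antiderivative is F(y) = - \frac{5 \log{\left(y + \frac{1}{2} \right)}}{3} + \frac{5 \log{\left(y + 2 \right)}}{3}.

Factor the denominator (\left(y + 2\right) \left(2 y + 1\right)) and decompose: f = - \frac{10}{3 \left(2 y + 1\right)} + \frac{5}{3 \left(y + 2\right)}; each piece integrates to a log, atan, or power term.
Check: d/dy[- \frac{5 \log{\left(y + \frac{1}{2} \right)}}{3} + \frac{5 \log{\left(y + 2 \right)}}{3}] = - \frac{5}{2 y^{2} + 5 y + 2} = f(y).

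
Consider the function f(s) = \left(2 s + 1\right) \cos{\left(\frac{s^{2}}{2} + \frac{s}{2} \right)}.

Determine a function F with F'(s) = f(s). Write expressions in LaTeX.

An antiderivative is F(s) = 2 \sin{\left(\frac{s^{2}}{2} + \frac{s}{2} \right)}.

f matches the chain-rule pattern g'(h)*h' with inner function h(s) = \frac{s^{2}}{2} + \frac{s}{2}; substituting u = h(s) collapses the integral.
Check: d/ds[2 \sin{\left(\frac{s^{2}}{2} + \frac{s}{2} \right)}] = 2 s \cos{\left(\frac{s^{2}}{2} + \frac{s}{2} \right)} + \cos{\left(\frac{s^{2}}{2} + \frac{s}{2} \right)}, which equals f(s).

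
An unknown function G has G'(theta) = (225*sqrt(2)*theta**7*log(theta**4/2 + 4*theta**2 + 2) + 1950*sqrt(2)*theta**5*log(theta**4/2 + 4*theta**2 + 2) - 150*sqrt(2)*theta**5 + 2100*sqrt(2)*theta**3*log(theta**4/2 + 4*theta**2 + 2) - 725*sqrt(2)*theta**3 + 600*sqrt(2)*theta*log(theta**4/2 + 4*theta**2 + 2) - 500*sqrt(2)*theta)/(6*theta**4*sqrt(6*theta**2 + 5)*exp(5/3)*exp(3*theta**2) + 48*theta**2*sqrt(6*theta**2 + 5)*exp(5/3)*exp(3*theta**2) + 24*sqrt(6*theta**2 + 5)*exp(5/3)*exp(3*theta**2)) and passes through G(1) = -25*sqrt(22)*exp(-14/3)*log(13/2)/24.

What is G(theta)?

G(theta) = -25*sqrt(2)*sqrt(6*theta**2 + 5)*exp(-5/3)*exp(-3*theta**2)*log(theta**4/2 + 4*theta**2 + 2)/24

The proposed G(theta) is checked by its d/dtheta: the result must match the given G'(theta).
A general antiderivative is -25*sqrt(3*theta**2 + 5/2)*exp(-3*theta**2 - 5/3)*log(theta**4/2 + 4*theta**2 + 2)/12 + C.
The condition gives C = -25*sqrt(22)*exp(-14/3)*log(13/2)/24 - (-25*sqrt(22)*exp(-14/3)*log(13/2)/24) = 0.
So G(theta) = -25*sqrt(2)*sqrt(6*theta**2 + 5)*exp(-5/3)*exp(-3*theta**2)*log(theta**4/2 + 4*theta**2 + 2)/24.
Check: d/dtheta[-25*sqrt(2)*sqrt(6*theta**2 + 5)*exp(-5/3)*exp(-3*theta**2)*log(theta**4/2 + 4*theta**2 + 2)/24] = (225*sqrt(2)*theta**7*log(theta**4/2 + 4*theta**2 + 2) + 1950*sqrt(2)*theta**5*log(theta**4/2 + 4*theta**2 + 2) - 150*sqrt(2)*theta**5 + 2100*sqrt(2)*theta**3*log(theta**4/2 + 4*theta**2 + 2) - 725*sqrt(2)*theta**3 + 600*sqrt(2)*theta*log(theta**4/2 + 4*theta**2 + 2) - 500*sqrt(2)*theta)/(6*theta**4*sqrt(6*theta**2 + 5)*exp(5/3)*exp(3*theta**2) + 48*theta**2*sqrt(6*theta**2 + 5)*exp(5/3)*exp(3*theta**2) + 24*sqrt(6*theta**2 + 5)*exp(5/3)*exp(3*theta**2)) = G'(theta).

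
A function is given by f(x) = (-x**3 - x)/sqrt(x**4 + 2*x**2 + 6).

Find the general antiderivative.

The substitution u = x**4 + 2*x**2 + 6 works: f is exactly (dF/du)*(du/dx) for that inner function.
Check: d/dx[-sqrt(x**4 + 2*x**2 + 6)/2] = (-x**3 - x)/sqrt(x**4 + 2*x**2 + 6) = f(x).

F(x) = -sqrt(x**4 + 2*x**2 + 6)/2 + C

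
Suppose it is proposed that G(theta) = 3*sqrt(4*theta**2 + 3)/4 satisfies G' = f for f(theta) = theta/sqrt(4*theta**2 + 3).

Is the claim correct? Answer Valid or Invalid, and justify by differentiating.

Invalid: d/dtheta[G] - f = 2*theta/sqrt(4*theta**2 + 3), which is not 0.

d/dtheta[G] = 3*theta/sqrt(4*theta**2 + 3)
d/dtheta[G] - f(theta) = 2*theta/sqrt(4*theta**2 + 3) != 0.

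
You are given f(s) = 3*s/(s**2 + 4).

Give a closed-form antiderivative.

An antiderivative is F(s) = 3*log(s**2 + 4)/2.

f matches the chain-rule pattern g'(h)*h' with inner function h(s) = s**2 + 4; substituting u = h(s) collapses the integral.
Check: d/ds[3*log(s**2 + 4)/2] = 3*s/(s**2 + 4) = f(s).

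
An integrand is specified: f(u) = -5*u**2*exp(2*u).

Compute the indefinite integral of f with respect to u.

F(u) = -5*(2*u**2 - 2*u + 1)*exp(2*u)/4 + C

Recognize the product-rule pattern: f = v'r + vr' with v = -5*u**2/2 + 5*u/2 - 5/4, r = exp(2*u), so integration by parts undoes it.
Check: d/du[-5*(2*u**2 - 2*u + 1)*exp(2*u)/4] = -5*u**2*exp(2*u) = f(u).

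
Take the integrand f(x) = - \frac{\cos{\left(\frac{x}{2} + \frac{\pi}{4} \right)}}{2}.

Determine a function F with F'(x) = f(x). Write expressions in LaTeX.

An antiderivative F(x) passes only if d/dx[F] lands on f(x) exactly.
Check: d/dx[- \sin{\left(\frac{x}{2} + \frac{\pi}{4} \right)}] = - \frac{\cos{\left(\frac{x}{2} + \frac{\pi}{4} \right)}}{2} = f(x).

An antiderivative is F(x) = - \sin{\left(\frac{x}{2} + \frac{\pi}{4} \right)}.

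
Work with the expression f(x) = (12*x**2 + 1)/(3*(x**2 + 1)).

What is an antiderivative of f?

An antiderivative is F(x) = (12*x - 11*atan(x))/3.

Any candidate F(x) must reproduce f(x) exactly when differentiated.
Check: d/dx[(12*x - 11*atan(x))/3] = (12*x**2 + 1)/(3*x**2 + 3), which equals f(x).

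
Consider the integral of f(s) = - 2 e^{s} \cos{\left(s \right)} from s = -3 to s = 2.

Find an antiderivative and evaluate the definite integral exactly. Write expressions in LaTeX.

Any candidate F(s) must reproduce f(s) exactly when differentiated.
F(s) = - e^{s} \sin{\left(s \right)} - e^{s} \cos{\left(s \right)} is an antiderivative of f.
Check: d/ds[- e^{s} \sin{\left(s \right)} - e^{s} \cos{\left(s \right)}] = - 2 e^{s} \cos{\left(s \right)} = f(s).
F(2) = - e^{2} \sin{\left(2 \right)} - e^{2} \cos{\left(2 \right)}; F(-3) = \frac{\sin{\left(3 \right)}}{e^{3}} - \frac{\cos{\left(3 \right)}}{e^{3}}.
Integral = F(2) - F(-3) = - e^{2} \sin{\left(2 \right)} + \frac{\cos{\left(3 \right)}}{e^{3}} - \frac{\sin{\left(3 \right)}}{e^{3}} - e^{2} \cos{\left(2 \right)}.

Antiderivative: F(s) = - e^{s} \sin{\left(s \right)} - e^{s} \cos{\left(s \right)}; value = - e^{2} \sin{\left(2 \right)} + \frac{\cos{\left(3 \right)}}{e^{3}} - \frac{\sin{\left(3 \right)}}{e^{3}} - e^{2} \cos{\left(2 \right)}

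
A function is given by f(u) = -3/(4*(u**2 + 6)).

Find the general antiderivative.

A first test for any F(u): its u-derivative must equal f(u) identically.
Check: d/du[-sqrt(6)*atan(sqrt(6)*u/6)/8] = -3/(4*u**2 + 24), which equals f(u).

F(u) = -sqrt(6)*atan(sqrt(6)*u/6)/8 + C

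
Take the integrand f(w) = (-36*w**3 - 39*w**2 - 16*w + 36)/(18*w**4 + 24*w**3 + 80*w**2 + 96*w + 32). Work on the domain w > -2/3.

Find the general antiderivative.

F(w) = (-6*w*log(w**2 + 4) - 4*log(w**2 + 4) - 3)/(6*w + 4) + C

Differentiate the proposed F(w) back; it has to land on f(w) exactly.
Check: d/dw[(-6*w*log(w**2 + 4) - 4*log(w**2 + 4) - 3)/(6*w + 4)] = (-36*w**3 - 39*w**2 - 16*w + 36)/(18*w**4 + 24*w**3 + 80*w**2 + 96*w + 32) = f(w).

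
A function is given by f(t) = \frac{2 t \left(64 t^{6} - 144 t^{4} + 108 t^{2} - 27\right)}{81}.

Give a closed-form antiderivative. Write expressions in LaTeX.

An antiderivative is F(t) = \frac{\left(4 t^{2} - 3\right)^{4}}{1296}.

The substitution u = \frac{2 t^{2}}{3} - \frac{1}{2} works: f is exactly (dF/du)*(du/dt) for that inner function.
Check: d/dt[\frac{\left(4 t^{2} - 3\right)^{4}}{1296}] = \frac{128 t^{7}}{81} - \frac{32 t^{5}}{9} + \frac{8 t^{3}}{3} - \frac{2 t}{3}, which equals f(t).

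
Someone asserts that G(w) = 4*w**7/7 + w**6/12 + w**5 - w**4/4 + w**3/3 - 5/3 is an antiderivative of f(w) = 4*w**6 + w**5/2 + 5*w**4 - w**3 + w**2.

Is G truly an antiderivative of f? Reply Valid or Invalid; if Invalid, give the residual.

d/dw[G] = 4*w**6 + w**5/2 + 5*w**4 - w**3 + w**2
This equals f(w) exactly, so the claim holds.

Valid: G'(w) = f(w).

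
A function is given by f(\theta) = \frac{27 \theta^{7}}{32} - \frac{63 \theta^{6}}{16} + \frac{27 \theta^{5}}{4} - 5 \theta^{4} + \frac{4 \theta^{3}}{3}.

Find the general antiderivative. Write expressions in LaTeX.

F(\theta) = \frac{27 \theta^{8}}{256} - \frac{9 \theta^{7}}{16} + \frac{9 \theta^{6}}{8} - \theta^{5} + \frac{\theta^{4}}{3} + C

The substitution u = - \frac{3 \theta^{2}}{4} + \theta works: f is exactly (dF/du)*(du/d\theta) for that inner function.
Check: d/d\theta[\frac{27 \theta^{8}}{256} - \frac{9 \theta^{7}}{16} + \frac{9 \theta^{6}}{8} - \theta^{5} + \frac{\theta^{4}}{3}] = \frac{27 \theta^{7}}{32} - \frac{63 \theta^{6}}{16} + \frac{27 \theta^{5}}{4} - 5 \theta^{4} + \frac{4 \theta^{3}}{3} = f(\theta).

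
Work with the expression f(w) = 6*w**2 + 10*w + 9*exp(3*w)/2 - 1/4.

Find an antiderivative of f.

The integrand splits into summands that can be handled one at a time.
Check: d/dw[2*w**3 + 5*w**2 - w/4 + 3*exp(3*w)/2] = 6*w**2 + 10*w + 9*exp(3*w)/2 - 1/4 = f(w).

An antiderivative is F(w) = 2*w**3 + 5*w**2 - w/4 + 3*exp(3*w)/2.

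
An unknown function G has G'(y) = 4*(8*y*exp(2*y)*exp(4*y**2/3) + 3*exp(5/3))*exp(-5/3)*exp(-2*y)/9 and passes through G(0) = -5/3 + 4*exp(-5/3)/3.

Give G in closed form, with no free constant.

G(y) = 4*exp(4*y**2/3 - 5/3)/3 - 1 - 2*exp(-2*y)/3

Recover the given G'(y) by differentiating a candidate G(y); any mismatch rules it out.
A general antiderivative is 4*exp(4*y**2/3 - 5/3)/3 - 2*exp(-2*y)/3 + C.
The condition gives C = -5/3 + 4*exp(-5/3)/3 - (-2/3 + 4*exp(-5/3)/3) = -1.
So G(y) = 4*exp(4*y**2/3 - 5/3)/3 - 1 - 2*exp(-2*y)/3.
Check: d/dy[4*exp(4*y**2/3 - 5/3)/3 - 1 - 2*exp(-2*y)/3] = (32*y*exp(-5/3)*exp(2*y)*exp(4*y**2/3) + 12)*exp(-2*y)/9, which equals G'(y).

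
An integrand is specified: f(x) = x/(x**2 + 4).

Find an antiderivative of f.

f matches the chain-rule pattern g'(h)*h' with inner function h(x) = x**2 + 4; substituting u = h(x) collapses the integral.
Check: d/dx[log(x**2 + 4)/2] = x/(x**2 + 4) = f(x).

An antiderivative is F(x) = log(x**2 + 4)/2.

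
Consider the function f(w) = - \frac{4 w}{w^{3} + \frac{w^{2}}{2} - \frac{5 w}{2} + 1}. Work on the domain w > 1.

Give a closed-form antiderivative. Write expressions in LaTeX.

An antiderivative is F(w) = - \frac{8 \log{\left(w - 1 \right)}}{3} + \frac{8 \log{\left(w - \frac{1}{2} \right)}}{5} + \frac{16 \log{\left(w + 2 \right)}}{15}.

Factor the denominator (\left(w - 1\right) \left(w + 2\right) \left(2 w - 1\right)) and decompose: f = \frac{16}{5 \left(2 w - 1\right)} + \frac{16}{15 \left(w + 2\right)} - \frac{8}{3 \left(w - 1\right)}; each piece integrates to a log, atan, or power term.
Check: d/dw[- \frac{8 \log{\left(w - 1 \right)}}{3} + \frac{8 \log{\left(w - \frac{1}{2} \right)}}{5} + \frac{16 \log{\left(w + 2 \right)}}{15}] = - \frac{8 w}{2 w^{3} + w^{2} - 5 w + 2}, which equals f(w).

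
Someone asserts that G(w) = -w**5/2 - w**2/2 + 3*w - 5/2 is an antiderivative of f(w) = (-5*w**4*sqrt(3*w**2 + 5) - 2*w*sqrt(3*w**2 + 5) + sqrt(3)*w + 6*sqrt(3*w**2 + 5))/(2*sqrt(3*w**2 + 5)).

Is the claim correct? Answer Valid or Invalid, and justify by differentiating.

Invalid: d/dw[G] - f = -sqrt(3)*w/(2*sqrt(3*w**2 + 5)), which is not 0.

d/dw[G] = -5*w**4/2 - w + 3
d/dw[G] - f(w) = -sqrt(3)*w/(2*sqrt(3*w**2 + 5)) != 0.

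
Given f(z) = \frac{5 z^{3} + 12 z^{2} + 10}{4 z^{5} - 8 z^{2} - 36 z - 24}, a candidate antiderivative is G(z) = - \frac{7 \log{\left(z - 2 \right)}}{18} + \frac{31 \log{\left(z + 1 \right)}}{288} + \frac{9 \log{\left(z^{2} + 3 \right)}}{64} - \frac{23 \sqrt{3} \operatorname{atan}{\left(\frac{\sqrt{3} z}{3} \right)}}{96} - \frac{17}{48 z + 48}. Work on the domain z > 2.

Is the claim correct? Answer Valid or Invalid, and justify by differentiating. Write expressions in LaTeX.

d/dz[G] = \frac{- 5 z^{3} - 12 z^{2} - 10}{4 z^{5} - 8 z^{2} - 36 z - 24}
d/dz[G] - f(z) = \frac{- 5 z^{3} - 12 z^{2} - 10}{2 z^{5} - 4 z^{2} - 18 z - 12} != 0.

Invalid: d/dz[G] - f = \frac{- 5 z^{3} - 12 z^{2} - 10}{2 z^{5} - 4 z^{2} - 18 z - 12}, which is not 0.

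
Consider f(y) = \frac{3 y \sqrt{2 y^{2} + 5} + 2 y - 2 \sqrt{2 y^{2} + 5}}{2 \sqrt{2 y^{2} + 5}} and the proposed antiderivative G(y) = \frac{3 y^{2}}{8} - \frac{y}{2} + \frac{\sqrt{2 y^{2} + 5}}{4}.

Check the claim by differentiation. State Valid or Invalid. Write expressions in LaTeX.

d/dy[G] = \frac{3 y \sqrt{2 y^{2} + 5} + 2 y - 2 \sqrt{2 y^{2} + 5}}{4 \sqrt{2 y^{2} + 5}}
d/dy[G] - f(y) = \frac{- 3 y \sqrt{2 y^{2} + 5} - 2 y + 2 \sqrt{2 y^{2} + 5}}{4 \sqrt{2 y^{2} + 5}} != 0.

Invalid: d/dy[G] - f = \frac{- 3 y \sqrt{2 y^{2} + 5} - 2 y + 2 \sqrt{2 y^{2} + 5}}{4 \sqrt{2 y^{2} + 5}}, which is not 0.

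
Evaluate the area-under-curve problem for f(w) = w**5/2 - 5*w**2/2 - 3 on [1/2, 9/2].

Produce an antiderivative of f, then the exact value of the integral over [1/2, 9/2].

Antiderivative: F(w) = w**6/12 - 5*w**3/6 - 3*w; value = 28999/48

The integrand splits into summands that can be handled one at a time.
F(w) = w**6/12 - 5*w**3/6 - 3*w is an antiderivative of f.
Check: d/dw[w**6/12 - 5*w**3/6 - 3*w] = w**5/2 - 5*w**2/2 - 3 = f(w).
F(9/2) = 154251/256; F(1/2) = -1231/768.
Integral = F(9/2) - F(1/2) = 28999/48.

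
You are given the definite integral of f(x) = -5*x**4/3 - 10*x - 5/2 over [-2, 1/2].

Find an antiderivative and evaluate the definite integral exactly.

Antiderivative: F(x) = -x**5/3 - 5*x**2 - 5*x/2; value = 175/96

The integrand splits into summands that can be handled one at a time.
F(x) = -x**5/3 - 5*x**2 - 5*x/2 is an antiderivative of f.
Check: d/dx[-x**5/3 - 5*x**2 - 5*x/2] = -5*x**4/3 - 10*x - 5/2 = f(x).
F(1/2) = -241/96; F(-2) = -13/3.
Integral = F(1/2) - F(-2) = 175/96.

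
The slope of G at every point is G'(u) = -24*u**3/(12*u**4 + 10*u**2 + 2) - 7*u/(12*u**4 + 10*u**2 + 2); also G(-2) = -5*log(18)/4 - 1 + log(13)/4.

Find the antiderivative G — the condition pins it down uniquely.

G(u) = (log(3*u**2 + 1) - 5*log(4*u**2 + 2) - 4)/4

The integrand splits into summands that can be handled one at a time.
A general antiderivative is log(3*u**2 + 1)/4 - 5*log(4*u**2 + 2)/4 + C.
The condition gives C = -5*log(18)/4 - 1 + log(13)/4 - (-5*log(18)/4 + log(13)/4) = -1.
So G(u) = (log(3*u**2 + 1) - 5*log(4*u**2 + 2) - 4)/4.
Check: d/du[(log(3*u**2 + 1) - 5*log(4*u**2 + 2) - 4)/4] = (-24*u**3 - 7*u)/(12*u**4 + 10*u**2 + 2), which equals G'(u).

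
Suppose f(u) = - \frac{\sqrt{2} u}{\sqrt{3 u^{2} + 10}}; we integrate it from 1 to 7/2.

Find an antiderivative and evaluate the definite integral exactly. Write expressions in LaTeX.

Antiderivative: F(u) = - \frac{2 \sqrt{\frac{3 u^{2}}{2} + 5}}{3}; value = - \frac{\sqrt{374}}{6} + \frac{\sqrt{26}}{3}

f matches the chain-rule pattern g'(h)*h' with inner function h(u) = \frac{3 u^{2}}{2} + 5; substituting w = h(u) collapses the integral.
F(u) = - \frac{2 \sqrt{\frac{3 u^{2}}{2} + 5}}{3} is an antiderivative of f.
Check: d/du[- \frac{2 \sqrt{\frac{3 u^{2}}{2} + 5}}{3}] = - \frac{\sqrt{2} u}{\sqrt{3 u^{2} + 10}} = f(u).
F(7/2) = - \frac{\sqrt{374}}{6}; F(1) = - \frac{\sqrt{26}}{3}.
Integral = F(7/2) - F(1) = - \frac{\sqrt{374}}{6} + \frac{\sqrt{26}}{3}.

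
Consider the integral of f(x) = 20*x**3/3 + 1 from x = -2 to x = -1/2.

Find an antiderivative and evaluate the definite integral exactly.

Antiderivative: F(x) = 5*x**4/3 + x; value = -401/16

Since d/dx undoes antidifferentiation here, F'(x) = f(x) is required of F(x).
F(x) = 5*x**4/3 + x is an antiderivative of f.
Check: d/dx[5*x**4/3 + x] = 20*x**3/3 + 1 = f(x).
F(-1/2) = -19/48; F(-2) = 74/3.
Integral = F(-1/2) - F(-2) = -401/16.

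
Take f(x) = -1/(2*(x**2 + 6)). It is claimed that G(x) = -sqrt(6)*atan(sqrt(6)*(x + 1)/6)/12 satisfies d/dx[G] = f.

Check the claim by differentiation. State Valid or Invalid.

Invalid: d/dx[G] - f = (2*x + 1)/(2*x**4 + 4*x**3 + 26*x**2 + 24*x + 84), which is not 0.

d/dx[G] = -1/(2*x**2 + 4*x + 14)
d/dx[G] - f(x) = (2*x + 1)/(2*x**4 + 4*x**3 + 26*x**2 + 24*x + 84) != 0.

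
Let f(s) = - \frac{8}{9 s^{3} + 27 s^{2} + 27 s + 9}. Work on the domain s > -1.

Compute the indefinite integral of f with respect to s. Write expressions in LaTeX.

F(s) = \frac{4}{9 s^{2} + 18 s + 9} + C

A candidate is checked by its d/ds: the result must match f(s).
Check: d/ds[\frac{4}{9 s^{2} + 18 s + 9}] = - \frac{8}{9 s^{3} + 27 s^{2} + 27 s + 9} = f(s).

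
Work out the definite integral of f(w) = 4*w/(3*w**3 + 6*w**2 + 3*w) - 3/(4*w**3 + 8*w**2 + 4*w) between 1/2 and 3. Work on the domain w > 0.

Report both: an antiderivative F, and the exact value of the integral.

The denominator factors as 12*w*(w + 1)**2; partial fractions split f into directly integrable pieces: 3/(4*(w + 1)) + 25/(12*(w + 1)**2) - 3/(4*w).
F(w) = -3*log(w)/4 + 3*log(w + 1)/4 - 25/(12*w + 12) is an antiderivative of f.
Check: d/dw[-3*log(w)/4 + 3*log(w + 1)/4 - 25/(12*w + 12)] = (16*w - 9)/(12*w**3 + 24*w**2 + 12*w), which equals f(w).
F(3) = -3*log(3)/4 - 25/48 + 3*log(4)/4; F(1/2) = -25/18 + 3*log(3/2)/4 + 3*log(2)/4.
Integral = F(3) - F(1/2) = -3*log(3)/4 - 3*log(2)/4 - 3*log(3/2)/4 + 125/144 + 3*log(4)/4.

Antiderivative: F(w) = -3*log(w)/4 + 3*log(w + 1)/4 - 25/(12*w + 12); value = -3*log(3)/4 - 3*log(2)/4 - 3*log(3/2)/4 + 125/144 + 3*log(4)/4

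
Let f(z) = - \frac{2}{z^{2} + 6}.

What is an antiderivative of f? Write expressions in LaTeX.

An antiderivative F(z) passes only if d/dz[F] lands on f(z) exactly.
Check: d/dz[- \frac{\sqrt{6} \operatorname{atan}{\left(\frac{\sqrt{6} z}{6} \right)}}{3}] = - \frac{2}{z^{2} + 6} = f(z).

An antiderivative is F(z) = - \frac{\sqrt{6} \operatorname{atan}{\left(\frac{\sqrt{6} z}{6} \right)}}{3}.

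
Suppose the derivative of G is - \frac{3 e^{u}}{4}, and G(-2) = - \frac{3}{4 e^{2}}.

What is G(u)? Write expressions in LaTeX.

A first test for any G(u): its u-derivative must equal the given G'(u).
A general antiderivative is - \frac{3 e^{u}}{4} + C.
The condition gives C = - \frac{3}{4 e^{2}} - (- \frac{3}{4 e^{2}}) = 0.
So G(u) = - \frac{3 e^{u}}{4}.
Check: d/du[- \frac{3 e^{u}}{4}] = - \frac{3 e^{u}}{4} = G'(u).

G(u) = - \frac{3 e^{u}}{4}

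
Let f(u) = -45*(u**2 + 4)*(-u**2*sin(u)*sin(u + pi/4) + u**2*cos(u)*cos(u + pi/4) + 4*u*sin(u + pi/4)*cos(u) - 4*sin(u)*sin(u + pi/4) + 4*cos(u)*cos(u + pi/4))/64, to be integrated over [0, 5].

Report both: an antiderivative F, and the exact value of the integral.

Antiderivative: F(u) = -45*(u**2 + 4)**2*sin(u + pi/4)*cos(u)/64; value = 45*sqrt(2)/8 - 37845*sin(pi/4 + 5)*cos(5)/64

Whatever form F(u) takes, F'(u) = f(u) is non-negotiable.
F(u) = -45*(u**2 + 4)**2*sin(u + pi/4)*cos(u)/64 is an antiderivative of f.
Check: d/du[-45*(u**2 + 4)**2*sin(u + pi/4)*cos(u)/64] = 45*u**4*sin(u)*sin(u + pi/4)/64 - 45*u**4*cos(u)*cos(u + pi/4)/64 - 45*u**3*sin(u + pi/4)*cos(u)/16 + 45*u**2*sin(u)*sin(u + pi/4)/8 - 45*u**2*cos(u)*cos(u + pi/4)/8 - 45*u*sin(u + pi/4)*cos(u)/4 + 45*sin(u)*sin(u + pi/4)/4 - 45*cos(u)*cos(u + pi/4)/4, which equals f(u).
F(5) = -37845*sin(pi/4 + 5)*cos(5)/64; F(0) = -45*sqrt(2)/8.
Integral = F(5) - F(0) = 45*sqrt(2)/8 - 37845*sin(pi/4 + 5)*cos(5)/64.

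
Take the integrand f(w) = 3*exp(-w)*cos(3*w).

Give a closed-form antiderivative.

For F(w) to be correct the identity F'(w) - f(w) = 0 must hold.
Check: d/dw[3*(3*sin(3*w) - cos(3*w))*exp(-w)/10] = 3*exp(-w)*cos(3*w) = f(w).

An antiderivative is F(w) = 3*(3*sin(3*w) - cos(3*w))*exp(-w)/10.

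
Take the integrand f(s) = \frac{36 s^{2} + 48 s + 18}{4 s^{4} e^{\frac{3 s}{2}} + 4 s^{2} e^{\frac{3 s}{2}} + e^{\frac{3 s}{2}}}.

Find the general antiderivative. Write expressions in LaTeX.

f has the shape u'v + uv' for u = - \frac{12}{2 s^{2} + 1} and v = e^{- \frac{3 s}{2}} — it is the derivative of the product u*v.
Check: d/ds[- \frac{12}{2 s^{2} e^{\frac{3 s}{2}} + e^{\frac{3 s}{2}}}] = \frac{36 s^{2} + 48 s + 18}{4 s^{4} e^{\frac{3 s}{2}} + 4 s^{2} e^{\frac{3 s}{2}} + e^{\frac{3 s}{2}}} = f(s).

F(s) = - \frac{12}{2 s^{2} e^{\frac{3 s}{2}} + e^{\frac{3 s}{2}}} + C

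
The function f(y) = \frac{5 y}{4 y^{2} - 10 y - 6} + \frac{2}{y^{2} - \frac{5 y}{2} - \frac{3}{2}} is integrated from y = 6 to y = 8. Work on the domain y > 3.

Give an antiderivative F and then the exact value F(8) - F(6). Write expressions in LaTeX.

Antiderivative: F(y) = \frac{46 \log{\left(y - 3 \right)} - 11 \log{\left(y + \frac{1}{2} \right)}}{28}; value = - \frac{23 \log{\left(3 \right)}}{14} - \frac{11 \log{\left(\frac{17}{2} \right)}}{28} + \frac{11 \log{\left(\frac{13}{2} \right)}}{28} + \frac{23 \log{\left(5 \right)}}{14}

The denominator factors as 2 \left(y - 3\right) \left(2 y + 1\right); partial fractions split f into directly integrable pieces: - \frac{11}{14 \left(2 y + 1\right)} + \frac{23}{14 \left(y - 3\right)}.
F(y) = \frac{46 \log{\left(y - 3 \right)} - 11 \log{\left(y + \frac{1}{2} \right)}}{28} is an antiderivative of f.
Check: d/dy[\frac{46 \log{\left(y - 3 \right)} - 11 \log{\left(y + \frac{1}{2} \right)}}{28}] = \frac{5 y + 8}{4 y^{2} - 10 y - 6}, which equals f(y).
F(8) = - \frac{11 \log{\left(\frac{17}{2} \right)}}{28} + \frac{23 \log{\left(5 \right)}}{14}; F(6) = - \frac{11 \log{\left(\frac{13}{2} \right)}}{28} + \frac{23 \log{\left(3 \right)}}{14}.
Integral = F(8) - F(6) = - \frac{23 \log{\left(3 \right)}}{14} - \frac{11 \log{\left(\frac{17}{2} \right)}}{28} + \frac{11 \log{\left(\frac{13}{2} \right)}}{28} + \frac{23 \log{\left(5 \right)}}{14}.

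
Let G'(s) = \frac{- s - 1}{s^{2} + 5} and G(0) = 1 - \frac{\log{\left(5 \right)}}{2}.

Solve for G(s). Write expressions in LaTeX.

G(s) = - \frac{5 \log{\left(s^{2} + 5 \right)} + 2 \sqrt{5} \operatorname{atan}{\left(\frac{\sqrt{5} s}{5} \right)} - 10}{10}

Any candidate G(s) must reproduce the stated G'(s) exactly.
A general antiderivative is - \frac{\log{\left(s^{2} + 5 \right)}}{2} - \frac{\sqrt{5} \operatorname{atan}{\left(\frac{\sqrt{5} s}{5} \right)}}{5} + C.
The condition gives C = 1 - \frac{\log{\left(5 \right)}}{2} - (- \frac{\log{\left(5 \right)}}{2}) = 1.
So G(s) = - \frac{5 \log{\left(s^{2} + 5 \right)} + 2 \sqrt{5} \operatorname{atan}{\left(\frac{\sqrt{5} s}{5} \right)} - 10}{10}.
Check: d/ds[- \frac{5 \log{\left(s^{2} + 5 \right)} + 2 \sqrt{5} \operatorname{atan}{\left(\frac{\sqrt{5} s}{5} \right)} - 10}{10}] = \frac{- s - 1}{s^{2} + 5} = G'(s).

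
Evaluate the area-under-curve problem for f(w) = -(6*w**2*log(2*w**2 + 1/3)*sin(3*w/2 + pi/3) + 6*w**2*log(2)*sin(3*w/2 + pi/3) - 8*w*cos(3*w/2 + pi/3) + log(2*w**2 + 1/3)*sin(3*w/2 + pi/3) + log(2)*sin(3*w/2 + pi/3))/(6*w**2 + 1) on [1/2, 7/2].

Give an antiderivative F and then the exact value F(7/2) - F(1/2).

Antiderivative: F(w) = 2*log(4*w**2 + 2/3)*cos(3*w/2 + pi/3)/3; value = -2*log(5/3)*cos(3/4 + pi/3)/3 + 2*log(149/3)*cos(pi/3 + 21/4)/3

Recognize the product-rule pattern: f = u'v + uv' with u = 2*cos(3*w/2 + pi/3)/3, v = log(4*w**2 + 2/3), so integration by parts undoes it.
F(w) = 2*log(4*w**2 + 2/3)*cos(3*w/2 + pi/3)/3 is an antiderivative of f.
Check: d/dw[2*log(4*w**2 + 2/3)*cos(3*w/2 + pi/3)/3] = (-6*w**2*log(2*w**2 + 1/3)*sin(3*w/2 + pi/3) - 6*w**2*log(2)*sin(3*w/2 + pi/3) + 8*w*cos(3*w/2 + pi/3) - log(2*w**2 + 1/3)*sin(3*w/2 + pi/3) - log(2)*sin(3*w/2 + pi/3))/(6*w**2 + 1), which equals f(w).
F(7/2) = 2*log(149/3)*cos(pi/3 + 21/4)/3; F(1/2) = 2*log(5/3)*cos(3/4 + pi/3)/3.
Integral = F(7/2) - F(1/2) = -2*log(5/3)*cos(3/4 + pi/3)/3 + 2*log(149/3)*cos(pi/3 + 21/4)/3.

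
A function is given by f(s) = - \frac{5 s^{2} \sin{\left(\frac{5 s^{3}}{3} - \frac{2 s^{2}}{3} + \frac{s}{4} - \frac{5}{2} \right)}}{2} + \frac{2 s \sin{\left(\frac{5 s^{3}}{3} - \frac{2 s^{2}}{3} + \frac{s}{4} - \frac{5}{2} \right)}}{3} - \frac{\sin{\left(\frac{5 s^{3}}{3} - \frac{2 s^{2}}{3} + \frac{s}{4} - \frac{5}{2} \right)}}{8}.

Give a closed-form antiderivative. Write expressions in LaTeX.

An antiderivative is F(s) = \frac{\cos{\left(\frac{5 s^{3}}{3} - \frac{2 s^{2}}{3} + \frac{s}{4} - \frac{5}{2} \right)}}{2}.

f matches the chain-rule pattern g'(h)*h' with inner function h(s) = \frac{5 s^{3}}{3} - \frac{2 s^{2}}{3} + \frac{s}{4} - \frac{5}{2}; substituting u = h(s) collapses the integral.
Check: d/ds[\frac{\cos{\left(\frac{5 s^{3}}{3} - \frac{2 s^{2}}{3} + \frac{s}{4} - \frac{5}{2} \right)}}{2}] = - \frac{5 s^{2} \sin{\left(\frac{5 s^{3}}{3} - \frac{2 s^{2}}{3} + \frac{s}{4} - \frac{5}{2} \right)}}{2} + \frac{2 s \sin{\left(\frac{5 s^{3}}{3} - \frac{2 s^{2}}{3} + \frac{s}{4} - \frac{5}{2} \right)}}{3} - \frac{\sin{\left(\frac{5 s^{3}}{3} - \frac{2 s^{2}}{3} + \frac{s}{4} - \frac{5}{2} \right)}}{8} = f(s).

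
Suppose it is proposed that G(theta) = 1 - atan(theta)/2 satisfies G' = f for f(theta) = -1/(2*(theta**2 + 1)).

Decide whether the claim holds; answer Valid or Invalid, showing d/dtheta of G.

d/dtheta[G] = -1/(2*theta**2 + 2)
This equals f(theta) exactly, so the claim holds.

Valid. The derivative of G reproduces f.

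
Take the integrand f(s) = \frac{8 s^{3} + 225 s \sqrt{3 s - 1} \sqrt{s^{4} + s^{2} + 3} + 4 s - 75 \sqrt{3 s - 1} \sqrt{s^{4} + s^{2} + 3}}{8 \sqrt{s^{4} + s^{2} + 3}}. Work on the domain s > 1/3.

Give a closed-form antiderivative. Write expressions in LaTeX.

Differentiate the proposed F(s) back; it has to land on f(s) exactly.
Check: d/ds[\frac{45 s^{2} \sqrt{3 s - 1}}{4} - \frac{15 s \sqrt{3 s - 1}}{2} + \frac{5 \sqrt{3 s - 1}}{4} + \frac{\sqrt{s^{4} + s^{2} + 3}}{2}] = \frac{8 s^{3} \sqrt{3 s - 1} + 675 s^{2} \sqrt{s^{4} + s^{2} + 3} + 4 s \sqrt{3 s - 1} - 450 s \sqrt{s^{4} + s^{2} + 3} + 75 \sqrt{s^{4} + s^{2} + 3}}{8 \sqrt{3 s - 1} \sqrt{s^{4} + s^{2} + 3}}, which equals f(s).

An antiderivative is F(s) = \frac{45 s^{2} \sqrt{3 s - 1}}{4} - \frac{15 s \sqrt{3 s - 1}}{2} + \frac{5 \sqrt{3 s - 1}}{4} + \frac{\sqrt{s^{4} + s^{2} + 3}}{2}.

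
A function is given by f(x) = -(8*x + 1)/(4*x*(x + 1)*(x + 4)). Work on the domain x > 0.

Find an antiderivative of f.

The denominator factors as 4*x*(x + 1)*(x + 4); partial fractions split f into directly integrable pieces: 31/(48*(x + 4)) - 7/(12*(x + 1)) - 1/(16*x).
Check: d/dx[-(3*log(x) + 28*log(x + 1) - 31*log(x + 4))/48] = (-8*x - 1)/(4*x**3 + 20*x**2 + 16*x), which equals f(x).

An antiderivative is F(x) = -(3*log(x) + 28*log(x + 1) - 31*log(x + 4))/48.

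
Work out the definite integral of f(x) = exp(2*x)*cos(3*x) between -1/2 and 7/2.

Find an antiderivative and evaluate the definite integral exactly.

Antiderivative: F(x) = 3*exp(2*x)*sin(3*x)/13 + 2*exp(2*x)*cos(3*x)/13; value = 3*exp(7)*sin(21/2)/13 + 2*exp(7)*cos(21/2)/13 - 2*exp(-1)*cos(3/2)/13 + 3*exp(-1)*sin(3/2)/13

Recover f(x) by differentiating a candidate F(x); any mismatch rules it out.
F(x) = 3*exp(2*x)*sin(3*x)/13 + 2*exp(2*x)*cos(3*x)/13 is an antiderivative of f.
Check: d/dx[3*exp(2*x)*sin(3*x)/13 + 2*exp(2*x)*cos(3*x)/13] = exp(2*x)*cos(3*x) = f(x).
F(7/2) = 3*exp(7)*sin(21/2)/13 + 2*exp(7)*cos(21/2)/13; F(-1/2) = -3*exp(-1)*sin(3/2)/13 + 2*exp(-1)*cos(3/2)/13.
Integral = F(7/2) - F(-1/2) = 3*exp(7)*sin(21/2)/13 + 2*exp(7)*cos(21/2)/13 - 2*exp(-1)*cos(3/2)/13 + 3*exp(-1)*sin(3/2)/13.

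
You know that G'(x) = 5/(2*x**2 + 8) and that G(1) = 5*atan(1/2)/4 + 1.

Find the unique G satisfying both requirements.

Differentiate the proposed G(x) back; it has to land on the given G'(x).
A general antiderivative is 5*atan(x/2)/4 + C.
The condition gives C = 5*atan(1/2)/4 + 1 - (5*atan(1/2)/4) = 1.
So G(x) = 5*atan(x/2)/4 + 1.
Check: d/dx[5*atan(x/2)/4 + 1] = 5/(2*x**2 + 8) = G'(x).

G(x) = 5*atan(x/2)/4 + 1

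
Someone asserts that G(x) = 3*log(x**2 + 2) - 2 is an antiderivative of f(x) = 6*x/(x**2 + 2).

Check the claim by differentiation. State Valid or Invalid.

d/dx[G] = 6*x/(x**2 + 2)
This equals f(x) exactly, so the claim holds.

Valid - the claim checks out under differentiation.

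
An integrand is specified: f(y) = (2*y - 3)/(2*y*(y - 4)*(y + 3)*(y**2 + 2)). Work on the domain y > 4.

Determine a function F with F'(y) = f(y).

An antiderivative is F(y) = log(y)/16 + 5*log(y - 4)/1008 - 3*log(y + 3)/154 - 19*log(y**2 + 2)/792 - 31*sqrt(2)*atan(sqrt(2)*y/2)/792.

The denominator factors as 2*y*(y - 4)*(y + 3)*(y**2 + 2); partial fractions split f into directly integrable pieces: -(19*y + 31)/(396*(y**2 + 2)) - 3/(154*(y + 3)) + 5/(1008*(y - 4)) + 1/(16*y).
Check: d/dy[log(y)/16 + 5*log(y - 4)/1008 - 3*log(y + 3)/154 - 19*log(y**2 + 2)/792 - 31*sqrt(2)*atan(sqrt(2)*y/2)/792] = (2*y - 3)/(2*y**5 - 2*y**4 - 20*y**3 - 4*y**2 - 48*y), which equals f(y).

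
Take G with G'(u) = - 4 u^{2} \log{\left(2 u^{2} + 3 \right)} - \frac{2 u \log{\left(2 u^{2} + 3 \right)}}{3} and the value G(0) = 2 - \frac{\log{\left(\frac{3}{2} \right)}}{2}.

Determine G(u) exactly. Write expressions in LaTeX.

The integrand splits into summands that can be handled one at a time.
A general antiderivative is \frac{8 u^{3}}{9} + \frac{u^{2}}{3} - 4 u + \left(- \frac{4 u^{3}}{3} - \frac{u^{2}}{3}\right) \log{\left(2 u^{2} + 3 \right)} - \frac{\log{\left(u^{2} + \frac{3}{2} \right)}}{2} + 2 \sqrt{6} \operatorname{atan}{\left(\frac{\sqrt{6} u}{3} \right)} + C.
The condition gives C = 2 - \frac{\log{\left(\frac{3}{2} \right)}}{2} - (- \frac{\log{\left(\frac{3}{2} \right)}}{2}) = 2.
So G(u) = \frac{8 u^{3}}{9} + \frac{u^{2}}{3} - 4 u + \left(- \frac{4 u^{3}}{3} - \frac{u^{2}}{3}\right) \log{\left(2 u^{2} + 3 \right)} - \frac{\log{\left(u^{2} + \frac{3}{2} \right)}}{2} + 2 \sqrt{6} \operatorname{atan}{\left(\frac{\sqrt{6} u}{3} \right)} + 2.
Check: d/du[\frac{8 u^{3}}{9} + \frac{u^{2}}{3} - 4 u + \left(- \frac{4 u^{3}}{3} - \frac{u^{2}}{3}\right) \log{\left(2 u^{2} + 3 \right)} - \frac{\log{\left(u^{2} + \frac{3}{2} \right)}}{2} + 2 \sqrt{6} \operatorname{atan}{\left(\frac{\sqrt{6} u}{3} \right)} + 2] = - 4 u^{2} \log{\left(2 u^{2} + 3 \right)} - \frac{2 u \log{\left(2 u^{2} + 3 \right)}}{3} = G'(u).

G(u) = \frac{8 u^{3}}{9} + \frac{u^{2}}{3} - 4 u + \left(- \frac{4 u^{3}}{3} - \frac{u^{2}}{3}\right) \log{\left(2 u^{2} + 3 \right)} - \frac{\log{\left(u^{2} + \frac{3}{2} \right)}}{2} + 2 \sqrt{6} \operatorname{atan}{\left(\frac{\sqrt{6} u}{3} \right)} + 2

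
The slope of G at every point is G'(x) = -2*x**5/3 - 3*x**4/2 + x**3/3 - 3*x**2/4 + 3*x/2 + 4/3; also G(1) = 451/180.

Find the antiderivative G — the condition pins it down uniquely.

Integrate term by term and add the pieces.
A general antiderivative is -x**6/9 - 3*x**5/10 + x**4/12 - x**3/4 + 3*x**2/4 + 4*x/3 + C.
The condition gives C = 451/180 - (271/180) = 1.
So G(x) = -x**6/9 - 3*x**5/10 + x**4/12 - x**3/4 + 3*x**2/4 + 4*x/3 + 1.
Check: d/dx[-x**6/9 - 3*x**5/10 + x**4/12 - x**3/4 + 3*x**2/4 + 4*x/3 + 1] = -2*x**5/3 - 3*x**4/2 + x**3/3 - 3*x**2/4 + 3*x/2 + 4/3 = G'(x).

G(x) = -x**6/9 - 3*x**5/10 + x**4/12 - x**3/4 + 3*x**2/4 + 4*x/3 + 1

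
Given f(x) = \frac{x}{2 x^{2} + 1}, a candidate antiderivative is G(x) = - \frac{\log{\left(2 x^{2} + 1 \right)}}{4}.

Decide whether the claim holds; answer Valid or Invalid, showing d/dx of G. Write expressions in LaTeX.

d/dx[G] = - \frac{x}{2 x^{2} + 1}
d/dx[G] - f(x) = - \frac{2 x}{2 x^{2} + 1} != 0.

Invalid: d/dx[G] - f = - \frac{2 x}{2 x^{2} + 1}, which is not 0.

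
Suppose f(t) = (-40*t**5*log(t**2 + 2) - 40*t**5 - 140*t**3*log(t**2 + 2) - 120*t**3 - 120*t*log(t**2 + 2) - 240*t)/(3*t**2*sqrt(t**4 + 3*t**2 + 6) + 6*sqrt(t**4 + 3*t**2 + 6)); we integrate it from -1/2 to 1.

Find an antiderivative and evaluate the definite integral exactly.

Antiderivative: F(t) = -20*sqrt(t**4 + 3*t**2 + 6)*log(t**2 + 2)/3; value = -20*sqrt(10)*log(3)/3 + 5*sqrt(109)*log(9/4)/3

Recognize the product-rule pattern: f = u'v + uv' with u = -20*sqrt(t**4 + 3*t**2 + 6)/3, v = log(t**2 + 2), so integration by parts undoes it.
F(t) = -20*sqrt(t**4 + 3*t**2 + 6)*log(t**2 + 2)/3 is an antiderivative of f.
Check: d/dt[-20*sqrt(t**4 + 3*t**2 + 6)*log(t**2 + 2)/3] = (-40*t**5*log(t**2 + 2) - 40*t**5 - 140*t**3*log(t**2 + 2) - 120*t**3 - 120*t*log(t**2 + 2) - 240*t)/(3*t**2*sqrt(t**4 + 3*t**2 + 6) + 6*sqrt(t**4 + 3*t**2 + 6)) = f(t).
F(1) = -20*sqrt(10)*log(3)/3; F(-1/2) = -5*sqrt(109)*log(9/4)/3.
Integral = F(1) - F(-1/2) = -20*sqrt(10)*log(3)/3 + 5*sqrt(109)*log(9/4)/3.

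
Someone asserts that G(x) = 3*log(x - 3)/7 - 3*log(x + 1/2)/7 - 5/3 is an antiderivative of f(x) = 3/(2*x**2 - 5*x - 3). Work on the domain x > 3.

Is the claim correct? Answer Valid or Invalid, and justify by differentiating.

d/dx[G] = 3/(2*x**2 - 5*x - 3)
This equals f(x) exactly, so the claim holds.

Valid: G'(x) = f(x).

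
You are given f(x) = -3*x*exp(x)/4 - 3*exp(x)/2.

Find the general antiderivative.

f has the shape u'v + uv' for u = -3*x/4 - 3/4 and v = exp(x) — it is the derivative of the product u*v.
Check: d/dx[3*(-x - 1)*exp(x)/4] = -3*x*exp(x)/4 - 3*exp(x)/2 = f(x).

F(x) = 3*(-x - 1)*exp(x)/4 + C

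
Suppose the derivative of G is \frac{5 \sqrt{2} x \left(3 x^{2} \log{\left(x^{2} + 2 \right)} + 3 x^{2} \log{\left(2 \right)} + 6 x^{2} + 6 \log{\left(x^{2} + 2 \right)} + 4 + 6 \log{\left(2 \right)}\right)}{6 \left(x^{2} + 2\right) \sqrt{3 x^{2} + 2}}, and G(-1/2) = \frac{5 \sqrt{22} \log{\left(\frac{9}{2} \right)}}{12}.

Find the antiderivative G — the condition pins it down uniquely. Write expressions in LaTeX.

G(x) = \frac{\sqrt{2} \left(5 \sqrt{3 x^{2} + 2} \log{\left(x^{2} + 2 \right)} + 5 \sqrt{3 x^{2} + 2} \log{\left(2 \right)}\right)}{6}

Recognize the product-rule pattern: G'(x) = u'v + uv' with u = \frac{5 \sqrt{\frac{3 x^{2}}{2} + 1}}{3}, v = \log{\left(2 x^{2} + 4 \right)}, so integration by parts undoes it.
A general antiderivative is \frac{5 \sqrt{\frac{3 x^{2}}{2} + 1} \log{\left(2 x^{2} + 4 \right)}}{3} + C.
The condition gives C = \frac{5 \sqrt{22} \log{\left(\frac{9}{2} \right)}}{12} - (\frac{5 \sqrt{22} \log{\left(\frac{9}{2} \right)}}{12}) = 0.
So G(x) = \frac{\sqrt{2} \left(5 \sqrt{3 x^{2} + 2} \log{\left(x^{2} + 2 \right)} + 5 \sqrt{3 x^{2} + 2} \log{\left(2 \right)}\right)}{6}.
Check: d/dx[\frac{\sqrt{2} \left(5 \sqrt{3 x^{2} + 2} \log{\left(x^{2} + 2 \right)} + 5 \sqrt{3 x^{2} + 2} \log{\left(2 \right)}\right)}{6}] = \frac{15 \sqrt{2} x^{3} \log{\left(x^{2} + 2 \right)} + 15 \sqrt{2} x^{3} \log{\left(2 \right)} + 30 \sqrt{2} x^{3} + 30 \sqrt{2} x \log{\left(x^{2} + 2 \right)} + 20 \sqrt{2} x + 30 \sqrt{2} x \log{\left(2 \right)}}{6 x^{2} \sqrt{3 x^{2} + 2} + 12 \sqrt{3 x^{2} + 2}}, which equals G'(x).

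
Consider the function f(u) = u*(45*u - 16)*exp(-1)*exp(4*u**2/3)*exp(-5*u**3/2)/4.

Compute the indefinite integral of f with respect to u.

The substitution w = -5*u**3/2 + 4*u**2/3 - 1 works: f is exactly (dF/dw)*(dw/du) for that inner function.
Check: d/du[-3*exp(-5*u**3/2 + 4*u**2/3 - 1)/2] = (45*u**2 - 16*u)*exp(-1)*exp(4*u**2/3)*exp(-5*u**3/2)/4, which equals f(u).

F(u) = -3*exp(-5*u**3/2 + 4*u**2/3 - 1)/2 + C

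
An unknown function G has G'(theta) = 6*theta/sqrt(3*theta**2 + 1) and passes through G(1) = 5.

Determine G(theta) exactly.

G(theta) = 2*sqrt(3*theta**2 + 1) + 1

G'(theta) matches the chain-rule pattern g'(h)*h' with inner function h(theta) = 3*theta**2 + 1; substituting u = h(theta) collapses the integral.
A general antiderivative is 2*sqrt(3*theta**2 + 1) + C.
The condition gives C = 5 - (4) = 1.
So G(theta) = 2*sqrt(3*theta**2 + 1) + 1.
Check: d/dtheta[2*sqrt(3*theta**2 + 1) + 1] = 6*theta/sqrt(3*theta**2 + 1) = G'(theta).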